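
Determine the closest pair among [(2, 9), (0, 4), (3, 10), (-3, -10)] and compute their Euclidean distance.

Computing all pairwise distances among 4 points:

d((2, 9), (0, 4)) = 5.3852
d((2, 9), (3, 10)) = 1.4142 <-- minimum
d((2, 9), (-3, -10)) = 19.6469
d((0, 4), (3, 10)) = 6.7082
d((0, 4), (-3, -10)) = 14.3178
d((3, 10), (-3, -10)) = 20.8806

Closest pair: (2, 9) and (3, 10) with distance 1.4142

The closest pair is (2, 9) and (3, 10) with Euclidean distance 1.4142. For 4 points, brute-force pairwise comparison is shown above. For large n, the divide-and-conquer algorithm (sort by x, recurse on halves, check the dividing strip) achieves O(n log n).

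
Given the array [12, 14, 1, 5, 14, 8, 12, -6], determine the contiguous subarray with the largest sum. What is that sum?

Using Kadane's algorithm on [12, 14, 1, 5, 14, 8, 12, -6]:

Scanning through the array:
Position 1 (value 14): max_ending_here = 26, max_so_far = 26
Position 2 (value 1): max_ending_here = 27, max_so_far = 27
Position 3 (value 5): max_ending_here = 32, max_so_far = 32
Position 4 (value 14): max_ending_here = 46, max_so_far = 46
Position 5 (value 8): max_ending_here = 54, max_so_far = 54
Position 6 (value 12): max_ending_here = 66, max_so_far = 66
Position 7 (value -6): max_ending_here = 60, max_so_far = 66

Maximum subarray: [12, 14, 1, 5, 14, 8, 12]
Maximum sum: 66

The maximum subarray is [12, 14, 1, 5, 14, 8, 12] with sum 66. This subarray runs from index 0 to index 6.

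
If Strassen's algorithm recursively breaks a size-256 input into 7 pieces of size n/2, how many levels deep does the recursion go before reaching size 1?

For divide and conquer with division factor 2:

Problem sizes at each level:
Level 0: 256
Level 1: 128
Level 2: 64
Level 3: 32
Level 4: 16
Level 5: 8
Level 6: 4
Level 7: 2
Level 8: 1

The root is level 0 and the size-1 base case is level 8 (the tree spans levels 0 through 8, i.e. 9 levels counting the root), so the depth is the number of divisions: log_2(256) = 8

The recursion tree depth is log_2(256) = 8. At each level, the problem size is divided by 2, so it takes 8 divisions to reduce to a base case of size 1. The algorithm makes 7 recursive calls at each level.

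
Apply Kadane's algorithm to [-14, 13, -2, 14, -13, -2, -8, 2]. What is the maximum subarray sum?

Using Kadane's algorithm on [-14, 13, -2, 14, -13, -2, -8, 2]:

Scanning through the array:
Position 1 (value 13): max_ending_here = 13, max_so_far = 13
Position 2 (value -2): max_ending_here = 11, max_so_far = 13
Position 3 (value 14): max_ending_here = 25, max_so_far = 25
Position 4 (value -13): max_ending_here = 12, max_so_far = 25
Position 5 (value -2): max_ending_here = 10, max_so_far = 25
Position 6 (value -8): max_ending_here = 2, max_so_far = 25
Position 7 (value 2): max_ending_here = 4, max_so_far = 25

Maximum subarray: [13, -2, 14]
Maximum sum: 25

The maximum subarray is [13, -2, 14] with sum 25. This subarray runs from index 1 to index 3.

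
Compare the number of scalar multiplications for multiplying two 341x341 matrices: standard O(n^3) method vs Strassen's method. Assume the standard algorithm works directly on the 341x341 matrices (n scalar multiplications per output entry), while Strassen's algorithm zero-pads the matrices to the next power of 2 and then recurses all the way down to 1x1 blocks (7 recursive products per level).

Matrix multiplication for 341x341 matrices:

Strassen's algorithm requires power-of-2 dimensions. Pad 341x341 to 512x512 (next power of 2).

Standard algorithm: 341^3 = 39651821 multiplications
Strassen's algorithm: 7^(log2(512)) = 7^9 = 40353607 multiplications
Difference: 39651821 - 40353607 = -701786 (Strassen uses MORE here due to padding overhead — for small or just-over-power-of-2 n, padding can outweigh the per-level savings)

Standard: 39651821 multiplications (341^3). Strassen: 40353607 multiplications (7^9, after padding to 512x512). Strassen reduces 8 recursive multiplications to 7 at each level.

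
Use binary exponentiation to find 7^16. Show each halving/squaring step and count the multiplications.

Computing 7^16 by squaring (build up from 7^1; each line after the first costs one multiplication):

7^1 = 7
7^2 = (7^1)^2 = 7^2 = 49
7^4 = (7^2)^2 = 49^2 = 2401
7^8 = (7^4)^2 = 2401^2 = 5764801
7^16 = (7^8)^2 = 5764801^2 = 33232930569601

Result: 33232930569601
Multiplications needed: 4 (4 lines after 7^1)

7^16 = 33232930569601. Using exponentiation by squaring, this requires 4 multiplications. The key idea: if the exponent is even, square the half-power; if odd, multiply by the base once.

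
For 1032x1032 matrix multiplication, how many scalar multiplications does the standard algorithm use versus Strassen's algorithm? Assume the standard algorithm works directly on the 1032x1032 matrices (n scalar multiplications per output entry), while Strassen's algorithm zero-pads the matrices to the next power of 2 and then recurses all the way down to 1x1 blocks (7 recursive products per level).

Matrix multiplication for 1032x1032 matrices:

Strassen's algorithm requires power-of-2 dimensions. Pad 1032x1032 to 2048x2048 (next power of 2).

Standard algorithm: 1032^3 = 1099104768 multiplications
Strassen's algorithm: 7^(log2(2048)) = 7^11 = 1977326743 multiplications
Difference: 1099104768 - 1977326743 = -878221975 (Strassen uses MORE here due to padding overhead — for small or just-over-power-of-2 n, padding can outweigh the per-level savings)

Standard: 1099104768 multiplications (1032^3). Strassen: 1977326743 multiplications (7^11, after padding to 2048x2048). Strassen reduces 8 recursive multiplications to 7 at each level.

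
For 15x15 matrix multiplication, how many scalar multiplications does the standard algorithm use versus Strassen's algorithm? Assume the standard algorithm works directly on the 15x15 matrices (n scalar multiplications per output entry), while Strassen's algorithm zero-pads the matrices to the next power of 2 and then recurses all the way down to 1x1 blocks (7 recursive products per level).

Matrix multiplication for 15x15 matrices:

Strassen's algorithm requires power-of-2 dimensions. Pad 15x15 to 16x16 (next power of 2).

Standard algorithm: 15^3 = 3375 multiplications
Strassen's algorithm: 7^(log2(16)) = 7^4 = 2401 multiplications
Savings: 3375 - 2401 = 974 multiplications

Standard: 3375 multiplications (15^3). Strassen: 2401 multiplications (7^4, after padding to 16x16). Strassen reduces 8 recursive multiplications to 7 at each level.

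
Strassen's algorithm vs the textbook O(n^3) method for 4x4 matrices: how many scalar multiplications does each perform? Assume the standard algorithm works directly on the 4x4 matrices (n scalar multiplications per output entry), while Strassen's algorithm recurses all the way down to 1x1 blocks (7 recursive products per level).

Matrix multiplication for 4x4 matrices:

Standard algorithm: 4^3 = 64 multiplications
Strassen's algorithm: 7^(log2(4)) = 7^2 = 49 multiplications
Savings: 64 - 49 = 15 multiplications

Standard: 64 multiplications (4^3). Strassen: 49 multiplications (7^2). Strassen reduces 8 recursive multiplications to 7 at each level.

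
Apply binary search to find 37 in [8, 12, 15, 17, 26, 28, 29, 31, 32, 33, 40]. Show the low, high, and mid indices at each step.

Binary search for 37 in [8, 12, 15, 17, 26, 28, 29, 31, 32, 33, 40]:

lo=0, hi=10, mid=5, arr[mid]=28 -> 28 < 37, search right half
lo=6, hi=10, mid=8, arr[mid]=32 -> 32 < 37, search right half
lo=9, hi=10, mid=9, arr[mid]=33 -> 33 < 37, search right half
lo=10, hi=10, mid=10, arr[mid]=40 -> 40 > 37, search left half
lo=10 > hi=9, target 37 not found

Binary search determines that 37 is not in the array after 4 comparisons. The search space was exhausted without finding the target.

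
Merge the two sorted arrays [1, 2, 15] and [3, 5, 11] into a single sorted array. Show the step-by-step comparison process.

Merging process:

Compare 1 vs 3: take 1 from left. Merged: [1]
Compare 2 vs 3: take 2 from left. Merged: [1, 2]
Compare 15 vs 3: take 3 from right. Merged: [1, 2, 3]
Compare 15 vs 5: take 5 from right. Merged: [1, 2, 3, 5]
Compare 15 vs 11: take 11 from right. Merged: [1, 2, 3, 5, 11]
Append remaining from left: [15]. Merged: [1, 2, 3, 5, 11, 15]

Final merged array: [1, 2, 3, 5, 11, 15]
Total comparisons: 5

The merged array is [1, 2, 3, 5, 11, 15], requiring 5 comparisons. The merge step runs in O(n) time where n is the total number of elements.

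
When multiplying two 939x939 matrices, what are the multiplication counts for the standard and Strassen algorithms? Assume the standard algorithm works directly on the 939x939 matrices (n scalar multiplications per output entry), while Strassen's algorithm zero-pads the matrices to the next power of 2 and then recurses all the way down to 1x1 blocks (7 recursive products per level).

Matrix multiplication for 939x939 matrices:

Strassen's algorithm requires power-of-2 dimensions. Pad 939x939 to 1024x1024 (next power of 2).

Standard algorithm: 939^3 = 827936019 multiplications
Strassen's algorithm: 7^(log2(1024)) = 7^10 = 282475249 multiplications
Savings: 827936019 - 282475249 = 545460770 multiplications

Standard: 827936019 multiplications (939^3). Strassen: 282475249 multiplications (7^10, after padding to 1024x1024). Strassen reduces 8 recursive multiplications to 7 at each level.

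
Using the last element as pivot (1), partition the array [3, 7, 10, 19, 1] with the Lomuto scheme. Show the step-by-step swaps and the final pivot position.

Lomuto partition with pivot = 1:

Initial array: [3, 7, 10, 19, 1]

arr[0]=3 > 1: no swap
arr[1]=7 > 1: no swap
arr[2]=10 > 1: no swap
arr[3]=19 > 1: no swap

Place pivot at position 0: [1, 7, 10, 19, 3]
Pivot position: 0

After partitioning with pivot 1, the array becomes [1, 7, 10, 19, 3]. The pivot is placed at index 0. All elements to the left of the pivot are <= 1, and all elements to the right are > 1.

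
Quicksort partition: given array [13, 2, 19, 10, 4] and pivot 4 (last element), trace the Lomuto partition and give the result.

Lomuto partition with pivot = 4:

Initial array: [13, 2, 19, 10, 4]

arr[0]=13 > 4: no swap
arr[1]=2 <= 4: swap with position 0, array becomes [2, 13, 19, 10, 4]
arr[2]=19 > 4: no swap
arr[3]=10 > 4: no swap

Place pivot at position 1: [2, 4, 19, 10, 13]
Pivot position: 1

After partitioning with pivot 4, the array becomes [2, 4, 19, 10, 13]. The pivot is placed at index 1. All elements to the left of the pivot are <= 4, and all elements to the right are > 4.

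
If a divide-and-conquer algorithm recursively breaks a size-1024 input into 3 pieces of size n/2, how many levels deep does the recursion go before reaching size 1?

For divide and conquer with division factor 2:

Problem sizes at each level:
Level 0: 1024
Level 1: 512
Level 2: 256
Level 3: 128
Level 4: 64
Level 5: 32
Level 6: 16
Level 7: 8
Level 8: 4
Level 9: 2
Level 10: 1

The root is level 0 and the size-1 base case is level 10 (the tree spans levels 0 through 10, i.e. 11 levels counting the root), so the depth is the number of divisions: log_2(1024) = 10

The recursion tree depth is log_2(1024) = 10. At each level, the problem size is divided by 2, so it takes 10 divisions to reduce to a base case of size 1. The algorithm makes 3 recursive calls at each level.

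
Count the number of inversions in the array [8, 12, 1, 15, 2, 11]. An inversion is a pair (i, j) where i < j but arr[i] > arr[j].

Finding inversions in [8, 12, 1, 15, 2, 11]:

(0, 2): arr[0]=8 > arr[2]=1
(0, 4): arr[0]=8 > arr[4]=2
(1, 2): arr[1]=12 > arr[2]=1
(1, 4): arr[1]=12 > arr[4]=2
(1, 5): arr[1]=12 > arr[5]=11
(3, 4): arr[3]=15 > arr[4]=2
(3, 5): arr[3]=15 > arr[5]=11

Total inversions: 7

The array has 7 inversion(s): (0,2), (0,4), (1,2), (1,4), (1,5), (3,4), (3,5). Each pair (i,j) satisfies i < j and arr[i] > arr[j].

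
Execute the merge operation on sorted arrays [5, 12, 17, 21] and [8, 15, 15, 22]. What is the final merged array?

Merging process:

Compare 5 vs 8: take 5 from left. Merged: [5]
Compare 12 vs 8: take 8 from right. Merged: [5, 8]
Compare 12 vs 15: take 12 from left. Merged: [5, 8, 12]
Compare 17 vs 15: take 15 from right. Merged: [5, 8, 12, 15]
Compare 17 vs 15: take 15 from right. Merged: [5, 8, 12, 15, 15]
Compare 17 vs 22: take 17 from left. Merged: [5, 8, 12, 15, 15, 17]
Compare 21 vs 22: take 21 from left. Merged: [5, 8, 12, 15, 15, 17, 21]
Append remaining from right: [22]. Merged: [5, 8, 12, 15, 15, 17, 21, 22]

Final merged array: [5, 8, 12, 15, 15, 17, 21, 22]
Total comparisons: 7

The merged array is [5, 8, 12, 15, 15, 17, 21, 22], requiring 7 comparisons. The merge step runs in O(n) time where n is the total number of elements.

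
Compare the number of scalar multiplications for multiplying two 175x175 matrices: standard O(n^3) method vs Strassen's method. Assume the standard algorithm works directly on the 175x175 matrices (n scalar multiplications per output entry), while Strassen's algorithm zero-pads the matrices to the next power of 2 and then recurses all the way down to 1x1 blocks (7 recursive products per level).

Matrix multiplication for 175x175 matrices:

Strassen's algorithm requires power-of-2 dimensions. Pad 175x175 to 256x256 (next power of 2).

Standard algorithm: 175^3 = 5359375 multiplications
Strassen's algorithm: 7^(log2(256)) = 7^8 = 5764801 multiplications
Difference: 5359375 - 5764801 = -405426 (Strassen uses MORE here due to padding overhead — for small or just-over-power-of-2 n, padding can outweigh the per-level savings)

Standard: 5359375 multiplications (175^3). Strassen: 5764801 multiplications (7^8, after padding to 256x256). Strassen reduces 8 recursive multiplications to 7 at each level.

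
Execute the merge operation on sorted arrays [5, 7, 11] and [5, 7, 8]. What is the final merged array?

Merging process:

Compare 5 vs 5: take 5 from left. Merged: [5]
Compare 7 vs 5: take 5 from right. Merged: [5, 5]
Compare 7 vs 7: take 7 from left. Merged: [5, 5, 7]
Compare 11 vs 7: take 7 from right. Merged: [5, 5, 7, 7]
Compare 11 vs 8: take 8 from right. Merged: [5, 5, 7, 7, 8]
Append remaining from left: [11]. Merged: [5, 5, 7, 7, 8, 11]

Final merged array: [5, 5, 7, 7, 8, 11]
Total comparisons: 5

The merged array is [5, 5, 7, 7, 8, 11], requiring 5 comparisons. The merge step runs in O(n) time where n is the total number of elements.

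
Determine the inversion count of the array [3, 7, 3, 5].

Finding inversions in [3, 7, 3, 5]:

(1, 2): arr[1]=7 > arr[2]=3
(1, 3): arr[1]=7 > arr[3]=5

Total inversions: 2

The array has 2 inversion(s): (1,2), (1,3). Each pair (i,j) satisfies i < j and arr[i] > arr[j].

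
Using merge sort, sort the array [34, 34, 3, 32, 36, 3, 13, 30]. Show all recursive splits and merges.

Merge sort trace:

Split: [34, 34, 3, 32, 36, 3, 13, 30] -> [34, 34, 3, 32] and [36, 3, 13, 30]
  Split: [34, 34, 3, 32] -> [34, 34] and [3, 32]
    Split: [34, 34] -> [34] and [34]
    Merge: [34] + [34] -> [34, 34]
    Split: [3, 32] -> [3] and [32]
    Merge: [3] + [32] -> [3, 32]
  Merge: [34, 34] + [3, 32] -> [3, 32, 34, 34]
  Split: [36, 3, 13, 30] -> [36, 3] and [13, 30]
    Split: [36, 3] -> [36] and [3]
    Merge: [36] + [3] -> [3, 36]
    Split: [13, 30] -> [13] and [30]
    Merge: [13] + [30] -> [13, 30]
  Merge: [3, 36] + [13, 30] -> [3, 13, 30, 36]
Merge: [3, 32, 34, 34] + [3, 13, 30, 36] -> [3, 3, 13, 30, 32, 34, 34, 36]

Final sorted array: [3, 3, 13, 30, 32, 34, 34, 36]

The merge sort proceeds by recursively splitting the array and merging sorted halves.
After all merges, the sorted array is [3, 3, 13, 30, 32, 34, 34, 36].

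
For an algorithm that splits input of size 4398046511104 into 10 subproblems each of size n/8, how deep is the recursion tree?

For divide and conquer with division factor 8:

Problem sizes at each level:
Level 0: 4398046511104
Level 1: 549755813888
Level 2: 68719476736
Level 3: 8589934592
Level 4: 1073741824
Level 5: 134217728
Level 6: 16777216
Level 7: 2097152
Level 8: 262144
Level 9: 32768
Level 10: 4096
Level 11: 512
Level 12: 64
Level 13: 8
Level 14: 1

The root is level 0 and the size-1 base case is level 14 (the tree spans levels 0 through 14, i.e. 15 levels counting the root), so the depth is the number of divisions: log_8(4398046511104) = 14

The recursion tree depth is log_8(4398046511104) = 14. At each level, the problem size is divided by 8, so it takes 14 divisions to reduce to a base case of size 1. The algorithm makes 10 recursive calls at each level.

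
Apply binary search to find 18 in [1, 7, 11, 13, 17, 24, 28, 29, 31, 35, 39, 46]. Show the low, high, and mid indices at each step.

Binary search for 18 in [1, 7, 11, 13, 17, 24, 28, 29, 31, 35, 39, 46]:

lo=0, hi=11, mid=5, arr[mid]=24 -> 24 > 18, search left half
lo=0, hi=4, mid=2, arr[mid]=11 -> 11 < 18, search right half
lo=3, hi=4, mid=3, arr[mid]=13 -> 13 < 18, search right half
lo=4, hi=4, mid=4, arr[mid]=17 -> 17 < 18, search right half
lo=5 > hi=4, target 18 not found

Binary search determines that 18 is not in the array after 4 comparisons. The search space was exhausted without finding the target.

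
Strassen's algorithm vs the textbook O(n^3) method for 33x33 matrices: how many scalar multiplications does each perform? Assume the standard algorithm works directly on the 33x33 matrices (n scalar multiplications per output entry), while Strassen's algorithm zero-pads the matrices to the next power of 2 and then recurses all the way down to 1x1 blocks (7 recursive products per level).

Matrix multiplication for 33x33 matrices:

Strassen's algorithm requires power-of-2 dimensions. Pad 33x33 to 64x64 (next power of 2).

Standard algorithm: 33^3 = 35937 multiplications
Strassen's algorithm: 7^(log2(64)) = 7^6 = 117649 multiplications
Difference: 35937 - 117649 = -81712 (Strassen uses MORE here due to padding overhead — for small or just-over-power-of-2 n, padding can outweigh the per-level savings)

Standard: 35937 multiplications (33^3). Strassen: 117649 multiplications (7^6, after padding to 64x64). Strassen reduces 8 recursive multiplications to 7 at each level.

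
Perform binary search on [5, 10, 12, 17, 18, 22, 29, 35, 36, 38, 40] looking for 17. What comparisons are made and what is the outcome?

Binary search for 17 in [5, 10, 12, 17, 18, 22, 29, 35, 36, 38, 40]:

lo=0, hi=10, mid=5, arr[mid]=22 -> 22 > 17, search left half
lo=0, hi=4, mid=2, arr[mid]=12 -> 12 < 17, search right half
lo=3, hi=4, mid=3, arr[mid]=17 -> Found target at index 3!

Binary search finds 17 at index 3 after 3 comparisons. The search repeatedly halves the search space by comparing with the middle element.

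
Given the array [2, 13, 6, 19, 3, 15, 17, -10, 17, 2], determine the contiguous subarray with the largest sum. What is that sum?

Using Kadane's algorithm on [2, 13, 6, 19, 3, 15, 17, -10, 17, 2]:

Scanning through the array:
Position 1 (value 13): max_ending_here = 15, max_so_far = 15
Position 2 (value 6): max_ending_here = 21, max_so_far = 21
Position 3 (value 19): max_ending_here = 40, max_so_far = 40
Position 4 (value 3): max_ending_here = 43, max_so_far = 43
Position 5 (value 15): max_ending_here = 58, max_so_far = 58
Position 6 (value 17): max_ending_here = 75, max_so_far = 75
Position 7 (value -10): max_ending_here = 65, max_so_far = 75
Position 8 (value 17): max_ending_here = 82, max_so_far = 82
Position 9 (value 2): max_ending_here = 84, max_so_far = 84

Maximum subarray: [2, 13, 6, 19, 3, 15, 17, -10, 17, 2]
Maximum sum: 84

The maximum subarray is [2, 13, 6, 19, 3, 15, 17, -10, 17, 2] with sum 84. This subarray runs from index 0 to index 9.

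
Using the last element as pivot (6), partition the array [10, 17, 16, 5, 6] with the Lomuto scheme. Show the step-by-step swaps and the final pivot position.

Lomuto partition with pivot = 6:

Initial array: [10, 17, 16, 5, 6]

arr[0]=10 > 6: no swap
arr[1]=17 > 6: no swap
arr[2]=16 > 6: no swap
arr[3]=5 <= 6: swap with position 0, array becomes [5, 17, 16, 10, 6]

Place pivot at position 1: [5, 6, 16, 10, 17]
Pivot position: 1

After partitioning with pivot 6, the array becomes [5, 6, 16, 10, 17]. The pivot is placed at index 1. All elements to the left of the pivot are <= 6, and all elements to the right are > 6.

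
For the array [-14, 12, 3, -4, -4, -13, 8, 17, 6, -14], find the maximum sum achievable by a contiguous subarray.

Using Kadane's algorithm on [-14, 12, 3, -4, -4, -13, 8, 17, 6, -14]:

Scanning through the array:
Position 1 (value 12): max_ending_here = 12, max_so_far = 12
Position 2 (value 3): max_ending_here = 15, max_so_far = 15
Position 3 (value -4): max_ending_here = 11, max_so_far = 15
Position 4 (value -4): max_ending_here = 7, max_so_far = 15
Position 5 (value -13): max_ending_here = -6, max_so_far = 15
Position 6 (value 8): max_ending_here = 8, max_so_far = 15
Position 7 (value 17): max_ending_here = 25, max_so_far = 25
Position 8 (value 6): max_ending_here = 31, max_so_far = 31
Position 9 (value -14): max_ending_here = 17, max_so_far = 31

Maximum subarray: [8, 17, 6]
Maximum sum: 31

The maximum subarray is [8, 17, 6] with sum 31. This subarray runs from index 6 to index 8.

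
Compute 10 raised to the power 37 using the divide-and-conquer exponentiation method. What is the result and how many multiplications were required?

Computing 10^37 by squaring (build up from 10^1; each line after the first costs one multiplication):

10^1 = 10
10^2 = (10^1)^2 = 10^2 = 100
10^4 = (10^2)^2 = 100^2 = 10000
10^8 = (10^4)^2 = 10000^2 = 100000000
10^9 = 10 * 10^8 = 10 * 100000000 = 1000000000
10^18 = (10^9)^2 = 1000000000^2 = 1000000000000000000
10^36 = (10^18)^2 = 1000000000000000000^2 = 1000000000000000000000000000000000000
10^37 = 10 * 10^36 = 10 * 1000000000000000000000000000000000000 = 10000000000000000000000000000000000000

Result: 10000000000000000000000000000000000000
Multiplications needed: 7 (7 lines after 10^1)

10^37 = 10000000000000000000000000000000000000. Using exponentiation by squaring, this requires 7 multiplications. The key idea: if the exponent is even, square the half-power; if odd, multiply by the base once.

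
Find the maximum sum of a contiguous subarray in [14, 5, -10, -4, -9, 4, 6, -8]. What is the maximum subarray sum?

Using Kadane's algorithm on [14, 5, -10, -4, -9, 4, 6, -8]:

Scanning through the array:
Position 1 (value 5): max_ending_here = 19, max_so_far = 19
Position 2 (value -10): max_ending_here = 9, max_so_far = 19
Position 3 (value -4): max_ending_here = 5, max_so_far = 19
Position 4 (value -9): max_ending_here = -4, max_so_far = 19
Position 5 (value 4): max_ending_here = 4, max_so_far = 19
Position 6 (value 6): max_ending_here = 10, max_so_far = 19
Position 7 (value -8): max_ending_here = 2, max_so_far = 19

Maximum subarray: [14, 5]
Maximum sum: 19

The maximum subarray is [14, 5] with sum 19. This subarray runs from index 0 to index 1.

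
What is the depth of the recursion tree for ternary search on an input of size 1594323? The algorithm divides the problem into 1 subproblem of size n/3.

For divide and conquer with division factor 3:

Problem sizes at each level:
Level 0: 1594323
Level 1: 531441
Level 2: 177147
Level 3: 59049
Level 4: 19683
Level 5: 6561
Level 6: 2187
Level 7: 729
Level 8: 243
Level 9: 81
Level 10: 27
Level 11: 9
Level 12: 3
Level 13: 1

The root is level 0 and the size-1 base case is level 13 (the tree spans levels 0 through 13, i.e. 14 levels counting the root), so the depth is the number of divisions: log_3(1594323) = 13

The recursion tree depth is log_3(1594323) = 13. At each level, the problem size is divided by 3, so it takes 13 divisions to reduce to a base case of size 1. The algorithm makes 1 recursive call at each level.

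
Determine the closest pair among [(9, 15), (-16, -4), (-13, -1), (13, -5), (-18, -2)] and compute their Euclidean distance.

Computing all pairwise distances among 5 points:

d((9, 15), (-16, -4)) = 31.4006
d((9, 15), (-13, -1)) = 27.2029
d((9, 15), (13, -5)) = 20.3961
d((9, 15), (-18, -2)) = 31.9061
d((-16, -4), (-13, -1)) = 4.2426
d((-16, -4), (13, -5)) = 29.0172
d((-16, -4), (-18, -2)) = 2.8284 <-- minimum
d((-13, -1), (13, -5)) = 26.3059
d((-13, -1), (-18, -2)) = 5.099
d((13, -5), (-18, -2)) = 31.1448

Closest pair: (-16, -4) and (-18, -2) with distance 2.8284

The closest pair is (-16, -4) and (-18, -2) with Euclidean distance 2.8284. For 5 points, brute-force pairwise comparison is shown above. For large n, the divide-and-conquer algorithm (sort by x, recurse on halves, check the dividing strip) achieves O(n log n).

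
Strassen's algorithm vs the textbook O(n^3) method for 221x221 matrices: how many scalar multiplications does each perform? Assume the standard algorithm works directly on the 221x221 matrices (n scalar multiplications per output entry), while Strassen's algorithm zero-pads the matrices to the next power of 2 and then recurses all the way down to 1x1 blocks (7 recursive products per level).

Matrix multiplication for 221x221 matrices:

Strassen's algorithm requires power-of-2 dimensions. Pad 221x221 to 256x256 (next power of 2).

Standard algorithm: 221^3 = 10793861 multiplications
Strassen's algorithm: 7^(log2(256)) = 7^8 = 5764801 multiplications
Savings: 10793861 - 5764801 = 5029060 multiplications

Standard: 10793861 multiplications (221^3). Strassen: 5764801 multiplications (7^8, after padding to 256x256). Strassen reduces 8 recursive multiplications to 7 at each level.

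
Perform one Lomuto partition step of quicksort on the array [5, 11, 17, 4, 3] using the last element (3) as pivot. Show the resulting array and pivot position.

Lomuto partition with pivot = 3:

Initial array: [5, 11, 17, 4, 3]

arr[0]=5 > 3: no swap
arr[1]=11 > 3: no swap
arr[2]=17 > 3: no swap
arr[3]=4 > 3: no swap

Place pivot at position 0: [3, 11, 17, 4, 5]
Pivot position: 0

After partitioning with pivot 3, the array becomes [3, 11, 17, 4, 5]. The pivot is placed at index 0. All elements to the left of the pivot are <= 3, and all elements to the right are > 3.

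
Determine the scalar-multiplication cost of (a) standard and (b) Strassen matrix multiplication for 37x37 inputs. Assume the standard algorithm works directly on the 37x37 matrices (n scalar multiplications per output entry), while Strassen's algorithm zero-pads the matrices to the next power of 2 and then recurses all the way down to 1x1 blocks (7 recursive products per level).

Matrix multiplication for 37x37 matrices:

Strassen's algorithm requires power-of-2 dimensions. Pad 37x37 to 64x64 (next power of 2).

Standard algorithm: 37^3 = 50653 multiplications
Strassen's algorithm: 7^(log2(64)) = 7^6 = 117649 multiplications
Difference: 50653 - 117649 = -66996 (Strassen uses MORE here due to padding overhead — for small or just-over-power-of-2 n, padding can outweigh the per-level savings)

Standard: 50653 multiplications (37^3). Strassen: 117649 multiplications (7^6, after padding to 64x64). Strassen reduces 8 recursive multiplications to 7 at each level.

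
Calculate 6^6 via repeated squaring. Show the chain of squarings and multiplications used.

Computing 6^6 by squaring (build up from 6^1; each line after the first costs one multiplication):

6^1 = 6
6^2 = (6^1)^2 = 6^2 = 36
6^3 = 6 * 6^2 = 6 * 36 = 216
6^6 = (6^3)^2 = 216^2 = 46656

Result: 46656
Multiplications needed: 3 (3 lines after 6^1)

6^6 = 46656. Using exponentiation by squaring, this requires 3 multiplications. The key idea: if the exponent is even, square the half-power; if odd, multiply by the base once.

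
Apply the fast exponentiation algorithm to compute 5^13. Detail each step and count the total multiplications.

Computing 5^13 by squaring (build up from 5^1; each line after the first costs one multiplication):

5^1 = 5
5^2 = (5^1)^2 = 5^2 = 25
5^3 = 5 * 5^2 = 5 * 25 = 125
5^6 = (5^3)^2 = 125^2 = 15625
5^12 = (5^6)^2 = 15625^2 = 244140625
5^13 = 5 * 5^12 = 5 * 244140625 = 1220703125

Result: 1220703125
Multiplications needed: 5 (5 lines after 5^1)

5^13 = 1220703125. Using exponentiation by squaring, this requires 5 multiplications. The key idea: if the exponent is even, square the half-power; if odd, multiply by the base once.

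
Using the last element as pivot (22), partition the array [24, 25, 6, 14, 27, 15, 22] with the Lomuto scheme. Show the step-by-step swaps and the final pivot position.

Lomuto partition with pivot = 22:

Initial array: [24, 25, 6, 14, 27, 15, 22]

arr[0]=24 > 22: no swap
arr[1]=25 > 22: no swap
arr[2]=6 <= 22: swap with position 0, array becomes [6, 25, 24, 14, 27, 15, 22]
arr[3]=14 <= 22: swap with position 1, array becomes [6, 14, 24, 25, 27, 15, 22]
arr[4]=27 > 22: no swap
arr[5]=15 <= 22: swap with position 2, array becomes [6, 14, 15, 25, 27, 24, 22]

Place pivot at position 3: [6, 14, 15, 22, 27, 24, 25]
Pivot position: 3

After partitioning with pivot 22, the array becomes [6, 14, 15, 22, 27, 24, 25]. The pivot is placed at index 3. All elements to the left of the pivot are <= 22, and all elements to the right are > 22.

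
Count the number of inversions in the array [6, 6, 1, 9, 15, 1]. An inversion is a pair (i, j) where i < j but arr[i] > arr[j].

Finding inversions in [6, 6, 1, 9, 15, 1]:

(0, 2): arr[0]=6 > arr[2]=1
(0, 5): arr[0]=6 > arr[5]=1
(1, 2): arr[1]=6 > arr[2]=1
(1, 5): arr[1]=6 > arr[5]=1
(3, 5): arr[3]=9 > arr[5]=1
(4, 5): arr[4]=15 > arr[5]=1

Total inversions: 6

The array has 6 inversion(s): (0,2), (0,5), (1,2), (1,5), (3,5), (4,5). Each pair (i,j) satisfies i < j and arr[i] > arr[j].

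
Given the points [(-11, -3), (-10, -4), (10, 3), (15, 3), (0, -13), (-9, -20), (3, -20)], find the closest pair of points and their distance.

Computing all pairwise distances among 7 points:

d((-11, -3), (-10, -4)) = 1.4142 <-- minimum
d((-11, -3), (10, 3)) = 21.8403
d((-11, -3), (15, 3)) = 26.6833
d((-11, -3), (0, -13)) = 14.8661
d((-11, -3), (-9, -20)) = 17.1172
d((-11, -3), (3, -20)) = 22.0227
d((-10, -4), (10, 3)) = 21.1896
d((-10, -4), (15, 3)) = 25.9615
d((-10, -4), (0, -13)) = 13.4536
d((-10, -4), (-9, -20)) = 16.0312
d((-10, -4), (3, -20)) = 20.6155
d((10, 3), (15, 3)) = 5.0
d((10, 3), (0, -13)) = 18.868
d((10, 3), (-9, -20)) = 29.8329
d((10, 3), (3, -20)) = 24.0416
d((15, 3), (0, -13)) = 21.9317
d((15, 3), (-9, -20)) = 33.2415
d((15, 3), (3, -20)) = 25.9422
d((0, -13), (-9, -20)) = 11.4018
d((0, -13), (3, -20)) = 7.6158
d((-9, -20), (3, -20)) = 12.0

Closest pair: (-11, -3) and (-10, -4) with distance 1.4142

The closest pair is (-11, -3) and (-10, -4) with Euclidean distance 1.4142. For 7 points, brute-force pairwise comparison is shown above. For large n, the divide-and-conquer algorithm (sort by x, recurse on halves, check the dividing strip) achieves O(n log n).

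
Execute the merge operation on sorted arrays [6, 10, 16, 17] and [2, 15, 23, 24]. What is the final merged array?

Merging process:

Compare 6 vs 2: take 2 from right. Merged: [2]
Compare 6 vs 15: take 6 from left. Merged: [2, 6]
Compare 10 vs 15: take 10 from left. Merged: [2, 6, 10]
Compare 16 vs 15: take 15 from right. Merged: [2, 6, 10, 15]
Compare 16 vs 23: take 16 from left. Merged: [2, 6, 10, 15, 16]
Compare 17 vs 23: take 17 from left. Merged: [2, 6, 10, 15, 16, 17]
Append remaining from right: [23, 24]. Merged: [2, 6, 10, 15, 16, 17, 23, 24]

Final merged array: [2, 6, 10, 15, 16, 17, 23, 24]
Total comparisons: 6

The merged array is [2, 6, 10, 15, 16, 17, 23, 24], requiring 6 comparisons. The merge step runs in O(n) time where n is the total number of elements.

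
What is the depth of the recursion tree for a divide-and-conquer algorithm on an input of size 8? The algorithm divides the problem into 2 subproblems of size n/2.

For divide and conquer with division factor 2:

Problem sizes at each level:
Level 0: 8
Level 1: 4
Level 2: 2
Level 3: 1

The root is level 0 and the size-1 base case is level 3 (the tree spans levels 0 through 3, i.e. 4 levels counting the root), so the depth is the number of divisions: log_2(8) = 3

The recursion tree depth is log_2(8) = 3. At each level, the problem size is divided by 2, so it takes 3 divisions to reduce to a base case of size 1. The algorithm makes 2 recursive calls at each level.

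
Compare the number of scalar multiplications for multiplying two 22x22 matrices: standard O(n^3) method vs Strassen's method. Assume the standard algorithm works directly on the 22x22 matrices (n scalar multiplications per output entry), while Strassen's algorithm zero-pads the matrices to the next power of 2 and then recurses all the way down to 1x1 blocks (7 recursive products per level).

Matrix multiplication for 22x22 matrices:

Strassen's algorithm requires power-of-2 dimensions. Pad 22x22 to 32x32 (next power of 2).

Standard algorithm: 22^3 = 10648 multiplications
Strassen's algorithm: 7^(log2(32)) = 7^5 = 16807 multiplications
Difference: 10648 - 16807 = -6159 (Strassen uses MORE here due to padding overhead — for small or just-over-power-of-2 n, padding can outweigh the per-level savings)

Standard: 10648 multiplications (22^3). Strassen: 16807 multiplications (7^5, after padding to 32x32). Strassen reduces 8 recursive multiplications to 7 at each level.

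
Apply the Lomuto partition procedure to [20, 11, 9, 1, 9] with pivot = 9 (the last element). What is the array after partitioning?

Lomuto partition with pivot = 9:

Initial array: [20, 11, 9, 1, 9]

arr[0]=20 > 9: no swap
arr[1]=11 > 9: no swap
arr[2]=9 <= 9: swap with position 0, array becomes [9, 11, 20, 1, 9]
arr[3]=1 <= 9: swap with position 1, array becomes [9, 1, 20, 11, 9]

Place pivot at position 2: [9, 1, 9, 11, 20]
Pivot position: 2

After partitioning with pivot 9, the array becomes [9, 1, 9, 11, 20]. The pivot is placed at index 2. All elements to the left of the pivot are <= 9, and all elements to the right are > 9.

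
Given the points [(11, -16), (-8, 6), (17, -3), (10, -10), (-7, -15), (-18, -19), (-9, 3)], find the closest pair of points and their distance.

Computing all pairwise distances among 7 points:

d((11, -16), (-8, 6)) = 29.0689
d((11, -16), (17, -3)) = 14.3178
d((11, -16), (10, -10)) = 6.0828
d((11, -16), (-7, -15)) = 18.0278
d((11, -16), (-18, -19)) = 29.1548
d((11, -16), (-9, 3)) = 27.5862
d((-8, 6), (17, -3)) = 26.5707
d((-8, 6), (10, -10)) = 24.0832
d((-8, 6), (-7, -15)) = 21.0238
d((-8, 6), (-18, -19)) = 26.9258
d((-8, 6), (-9, 3)) = 3.1623 <-- minimum
d((17, -3), (10, -10)) = 9.8995
d((17, -3), (-7, -15)) = 26.8328
d((17, -3), (-18, -19)) = 38.4838
d((17, -3), (-9, 3)) = 26.6833
d((10, -10), (-7, -15)) = 17.72
d((10, -10), (-18, -19)) = 29.4109
d((10, -10), (-9, 3)) = 23.0217
d((-7, -15), (-18, -19)) = 11.7047
d((-7, -15), (-9, 3)) = 18.1108
d((-18, -19), (-9, 3)) = 23.7697

Closest pair: (-8, 6) and (-9, 3) with distance 3.1623

The closest pair is (-8, 6) and (-9, 3) with Euclidean distance 3.1623. For 7 points, brute-force pairwise comparison is shown above. For large n, the divide-and-conquer algorithm (sort by x, recurse on halves, check the dividing strip) achieves O(n log n).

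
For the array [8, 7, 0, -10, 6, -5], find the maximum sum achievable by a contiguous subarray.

Using Kadane's algorithm on [8, 7, 0, -10, 6, -5]:

Scanning through the array:
Position 1 (value 7): max_ending_here = 15, max_so_far = 15
Position 2 (value 0): max_ending_here = 15, max_so_far = 15
Position 3 (value -10): max_ending_here = 5, max_so_far = 15
Position 4 (value 6): max_ending_here = 11, max_so_far = 15
Position 5 (value -5): max_ending_here = 6, max_so_far = 15

Maximum subarray: [8, 7]
Maximum sum: 15

The maximum subarray is [8, 7] with sum 15. This subarray runs from index 0 to index 1.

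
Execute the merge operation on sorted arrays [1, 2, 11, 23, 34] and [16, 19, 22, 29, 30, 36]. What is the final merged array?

Merging process:

Compare 1 vs 16: take 1 from left. Merged: [1]
Compare 2 vs 16: take 2 from left. Merged: [1, 2]
Compare 11 vs 16: take 11 from left. Merged: [1, 2, 11]
Compare 23 vs 16: take 16 from right. Merged: [1, 2, 11, 16]
Compare 23 vs 19: take 19 from right. Merged: [1, 2, 11, 16, 19]
Compare 23 vs 22: take 22 from right. Merged: [1, 2, 11, 16, 19, 22]
Compare 23 vs 29: take 23 from left. Merged: [1, 2, 11, 16, 19, 22, 23]
Compare 34 vs 29: take 29 from right. Merged: [1, 2, 11, 16, 19, 22, 23, 29]
Compare 34 vs 30: take 30 from right. Merged: [1, 2, 11, 16, 19, 22, 23, 29, 30]
Compare 34 vs 36: take 34 from left. Merged: [1, 2, 11, 16, 19, 22, 23, 29, 30, 34]
Append remaining from right: [36]. Merged: [1, 2, 11, 16, 19, 22, 23, 29, 30, 34, 36]

Final merged array: [1, 2, 11, 16, 19, 22, 23, 29, 30, 34, 36]
Total comparisons: 10

The merged array is [1, 2, 11, 16, 19, 22, 23, 29, 30, 34, 36], requiring 10 comparisons. The merge step runs in O(n) time where n is the total number of elements.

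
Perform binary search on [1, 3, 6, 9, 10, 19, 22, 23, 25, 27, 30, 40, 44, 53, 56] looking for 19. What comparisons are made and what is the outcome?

Binary search for 19 in [1, 3, 6, 9, 10, 19, 22, 23, 25, 27, 30, 40, 44, 53, 56]:

lo=0, hi=14, mid=7, arr[mid]=23 -> 23 > 19, search left half
lo=0, hi=6, mid=3, arr[mid]=9 -> 9 < 19, search right half
lo=4, hi=6, mid=5, arr[mid]=19 -> Found target at index 5!

Binary search finds 19 at index 5 after 3 comparisons. The search repeatedly halves the search space by comparing with the middle element.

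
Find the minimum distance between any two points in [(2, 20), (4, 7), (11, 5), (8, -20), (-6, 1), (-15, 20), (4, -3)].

Computing all pairwise distances among 7 points:

d((2, 20), (4, 7)) = 13.1529
d((2, 20), (11, 5)) = 17.4929
d((2, 20), (8, -20)) = 40.4475
d((2, 20), (-6, 1)) = 20.6155
d((2, 20), (-15, 20)) = 17.0
d((2, 20), (4, -3)) = 23.0868
d((4, 7), (11, 5)) = 7.2801 <-- minimum
d((4, 7), (8, -20)) = 27.2947
d((4, 7), (-6, 1)) = 11.6619
d((4, 7), (-15, 20)) = 23.0217
d((4, 7), (4, -3)) = 10.0
d((11, 5), (8, -20)) = 25.1794
d((11, 5), (-6, 1)) = 17.4642
d((11, 5), (-15, 20)) = 30.0167
d((11, 5), (4, -3)) = 10.6301
d((8, -20), (-6, 1)) = 25.2389
d((8, -20), (-15, 20)) = 46.1411
d((8, -20), (4, -3)) = 17.4642
d((-6, 1), (-15, 20)) = 21.0238
d((-6, 1), (4, -3)) = 10.7703
d((-15, 20), (4, -3)) = 29.8329

Closest pair: (4, 7) and (11, 5) with distance 7.2801

The closest pair is (4, 7) and (11, 5) with Euclidean distance 7.2801. For 7 points, brute-force pairwise comparison is shown above. For large n, the divide-and-conquer algorithm (sort by x, recurse on halves, check the dividing strip) achieves O(n log n).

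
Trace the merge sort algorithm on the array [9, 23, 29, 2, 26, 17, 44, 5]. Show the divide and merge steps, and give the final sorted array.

Merge sort trace:

Split: [9, 23, 29, 2, 26, 17, 44, 5] -> [9, 23, 29, 2] and [26, 17, 44, 5]
  Split: [9, 23, 29, 2] -> [9, 23] and [29, 2]
    Split: [9, 23] -> [9] and [23]
    Merge: [9] + [23] -> [9, 23]
    Split: [29, 2] -> [29] and [2]
    Merge: [29] + [2] -> [2, 29]
  Merge: [9, 23] + [2, 29] -> [2, 9, 23, 29]
  Split: [26, 17, 44, 5] -> [26, 17] and [44, 5]
    Split: [26, 17] -> [26] and [17]
    Merge: [26] + [17] -> [17, 26]
    Split: [44, 5] -> [44] and [5]
    Merge: [44] + [5] -> [5, 44]
  Merge: [17, 26] + [5, 44] -> [5, 17, 26, 44]
Merge: [2, 9, 23, 29] + [5, 17, 26, 44] -> [2, 5, 9, 17, 23, 26, 29, 44]

Final sorted array: [2, 5, 9, 17, 23, 26, 29, 44]

The merge sort proceeds by recursively splitting the array and merging sorted halves.
After all merges, the sorted array is [2, 5, 9, 17, 23, 26, 29, 44].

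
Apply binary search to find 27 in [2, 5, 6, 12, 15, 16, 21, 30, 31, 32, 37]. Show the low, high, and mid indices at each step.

Binary search for 27 in [2, 5, 6, 12, 15, 16, 21, 30, 31, 32, 37]:

lo=0, hi=10, mid=5, arr[mid]=16 -> 16 < 27, search right half
lo=6, hi=10, mid=8, arr[mid]=31 -> 31 > 27, search left half
lo=6, hi=7, mid=6, arr[mid]=21 -> 21 < 27, search right half
lo=7, hi=7, mid=7, arr[mid]=30 -> 30 > 27, search left half
lo=7 > hi=6, target 27 not found

Binary search determines that 27 is not in the array after 4 comparisons. The search space was exhausted without finding the target.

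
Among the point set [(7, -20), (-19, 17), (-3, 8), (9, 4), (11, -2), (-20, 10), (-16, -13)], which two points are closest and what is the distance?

Computing all pairwise distances among 7 points:

d((7, -20), (-19, 17)) = 45.2217
d((7, -20), (-3, 8)) = 29.7321
d((7, -20), (9, 4)) = 24.0832
d((7, -20), (11, -2)) = 18.4391
d((7, -20), (-20, 10)) = 40.3609
d((7, -20), (-16, -13)) = 24.0416
d((-19, 17), (-3, 8)) = 18.3576
d((-19, 17), (9, 4)) = 30.8707
d((-19, 17), (11, -2)) = 35.5106
d((-19, 17), (-20, 10)) = 7.0711
d((-19, 17), (-16, -13)) = 30.1496
d((-3, 8), (9, 4)) = 12.6491
d((-3, 8), (11, -2)) = 17.2047
d((-3, 8), (-20, 10)) = 17.1172
d((-3, 8), (-16, -13)) = 24.6982
d((9, 4), (11, -2)) = 6.3246 <-- minimum
d((9, 4), (-20, 10)) = 29.6142
d((9, 4), (-16, -13)) = 30.2324
d((11, -2), (-20, 10)) = 33.2415
d((11, -2), (-16, -13)) = 29.1548
d((-20, 10), (-16, -13)) = 23.3452

Closest pair: (9, 4) and (11, -2) with distance 6.3246

The closest pair is (9, 4) and (11, -2) with Euclidean distance 6.3246. For 7 points, brute-force pairwise comparison is shown above. For large n, the divide-and-conquer algorithm (sort by x, recurse on halves, check the dividing strip) achieves O(n log n).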